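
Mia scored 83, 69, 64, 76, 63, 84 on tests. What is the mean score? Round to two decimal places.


Add the scores:
83 + 69 + 64 + 76 + 63 + 84 = 439
Divide by the number of tests:
439 / 6 = 73.1666... ≈ 73.17

73.17


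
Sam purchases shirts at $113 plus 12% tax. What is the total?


Calculate the tax:
12% of $113 = $13.56
Add tax to price:
$113 + $13.56 = $126.56

$126.56


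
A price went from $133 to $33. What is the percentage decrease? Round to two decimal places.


Find the absolute change:
|33 - 133| = 100
Divide by original and multiply by 100:
100 / 133 x 100 = 75.1879...% ≈ 75.19%

75.19%


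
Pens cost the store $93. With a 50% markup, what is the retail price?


Calculate the markup amount:
50% of $93 = $46.50
Add to cost:
$93 + $46.50 = $139.50

$139.50


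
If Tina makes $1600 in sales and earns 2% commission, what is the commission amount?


Convert rate to decimal:
2% = 0.02
Multiply by sales:
$1600 x 0.02 = $32

$32


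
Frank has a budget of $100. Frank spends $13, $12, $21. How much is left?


Add up expenses:
$13 + $12 + $21 = $46
Subtract from budget:
$100 - $46 = $54

$54


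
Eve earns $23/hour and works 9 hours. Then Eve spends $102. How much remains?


Calculate earnings:
9 x $23 = $207
Subtract spending:
$207 - $102 = $105

$105


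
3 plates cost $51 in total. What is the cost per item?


Total cost: $51
Number of items: 3
Unit price: $51 / 3 = $17

$17


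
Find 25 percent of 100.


Convert percentage to decimal:
25% = 0.25
Multiply:
100 x 0.25 = 25

25


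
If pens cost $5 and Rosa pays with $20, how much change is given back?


Start with the amount paid:
$20
Subtract the price:
$20 - $5 = $15

$15


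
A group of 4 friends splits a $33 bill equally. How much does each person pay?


Total bill: $33
Number of people: 4
Each pays: $33 / 4 = $8.25

$8.25


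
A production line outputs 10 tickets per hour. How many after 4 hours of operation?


Production rate: 10 tickets per hour
Time: 4 hours
Total: 10 x 4 = 40 tickets

40 tickets


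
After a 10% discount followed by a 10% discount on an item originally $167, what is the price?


First discount:
10% of $167 = $16.70
Price after first discount:
$167 - $16.70 = $150.30
Second discount:
10% of $150.30 = $15.03
Final price:
$150.30 - $15.03 = $135.27

$135.27


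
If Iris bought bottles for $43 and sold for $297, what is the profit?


Selling price = $297
Cost price = $43
Profit = selling price - cost price:
Profit = $297 - $43 = $254

$254


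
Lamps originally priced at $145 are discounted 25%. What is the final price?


Calculate the discount amount:
25% of $145 = $36.25
Subtract from original:
$145 - $36.25 = $108.75

$108.75


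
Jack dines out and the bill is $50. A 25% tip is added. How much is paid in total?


Calculate the tip:
25% of $50 = $12.50
Add tip to meal cost:
$50 + $12.50 = $62.50

$62.50


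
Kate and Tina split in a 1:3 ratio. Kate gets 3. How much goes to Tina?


Find the multiplier:
3 / 1 = 3
Apply to Tina's share:
3 x 3 = 9

9


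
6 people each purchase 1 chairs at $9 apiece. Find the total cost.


Cost per person:
1 x $9 = $9
Group total:
6 x $9 = $54

$54


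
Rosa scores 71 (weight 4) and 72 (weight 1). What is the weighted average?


Weighted sum:
4 x 71 + 1 x 72 = 356
Total weight:
4 + 1 = 5
Weighted average:
356 / 5 = 71.2

71.2


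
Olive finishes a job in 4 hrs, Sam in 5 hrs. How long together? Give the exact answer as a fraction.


Olive's rate: 1/4 of the job per hour
Sam's rate: 1/5 of the job per hour
Combined rate: 1/4 + 1/5 = 9/20 per hour
Time = 1 / (9/20) = 20/9 hours (≈ 2.22 hours)

20/9 hours


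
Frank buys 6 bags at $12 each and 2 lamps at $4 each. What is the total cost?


Cost of bags:
6 x $12 = $72
Cost of lamps:
2 x $4 = $8
Add both:
$72 + $8 = $80

$80


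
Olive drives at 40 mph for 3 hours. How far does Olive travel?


Use the formula: distance = speed x time
Speed = 40 mph, Time = 3 hours
40 x 3 = 120 miles

120 miles


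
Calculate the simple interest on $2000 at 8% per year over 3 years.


Use the formula I = P x R x T / 100
P x R x T = 2000 x 8 x 3 = 48000
I = 48000 / 100 = $480

$480


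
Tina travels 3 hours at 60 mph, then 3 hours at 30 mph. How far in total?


Leg 1 distance:
60 x 3 = 180 miles
Leg 2 distance:
30 x 3 = 90 miles
Total distance:
180 + 90 = 270 miles

270 miles


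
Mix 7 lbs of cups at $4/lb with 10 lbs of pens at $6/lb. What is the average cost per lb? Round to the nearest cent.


Cost of cups:
7 x $4 = $28
Cost of pens:
10 x $6 = $60
Total cost: $28 + $60 = $88
Total weight: 17 lbs
Average: $88 / 17 = $5.1764... ≈ $5.18/lb

$5.18/lb


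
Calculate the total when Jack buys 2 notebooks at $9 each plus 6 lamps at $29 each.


Cost of notebooks:
2 x $9 = $18
Cost of lamps:
6 x $29 = $174
Add both:
$18 + $174 = $192

$192


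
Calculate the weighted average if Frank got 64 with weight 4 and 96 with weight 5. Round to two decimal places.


Weighted sum:
4 x 64 + 5 x 96 = 736
Total weight:
4 + 5 = 9
Weighted average:
736 / 9 = 81.7777... ≈ 81.78

81.78


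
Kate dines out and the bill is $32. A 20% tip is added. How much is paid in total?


Calculate the tip:
20% of $32 = $6.40
Add tip to meal cost:
$32 + $6.40 = $38.40

$38.40


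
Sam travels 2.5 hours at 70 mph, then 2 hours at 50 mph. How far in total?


Leg 1 distance:
70 x 2.5 = 175 miles
Leg 2 distance:
50 x 2 = 100 miles
Total distance:
175 + 100 = 275 miles

275 miles


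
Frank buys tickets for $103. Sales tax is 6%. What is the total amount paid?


Calculate the tax:
6% of $103 = $6.18
Add tax to price:
$103 + $6.18 = $109.18

$109.18


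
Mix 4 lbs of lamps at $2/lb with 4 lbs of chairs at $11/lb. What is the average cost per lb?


Cost of lamps:
4 x $2 = $8
Cost of chairs:
4 x $11 = $44
Total cost: $8 + $44 = $52
Total weight: 8 lbs
Average: $52 / 8 = $6.50/lb

$6.50/lb


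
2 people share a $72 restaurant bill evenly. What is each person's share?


Total bill: $72
Number of people: 2
Each pays: $72 / 2 = $36

$36


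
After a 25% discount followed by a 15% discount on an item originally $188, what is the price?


First discount:
25% of $188 = $47
Price after first discount:
$188 - $47 = $141
Second discount:
15% of $141 = $21.15
Final price:
$141 - $21.15 = $119.85

$119.85


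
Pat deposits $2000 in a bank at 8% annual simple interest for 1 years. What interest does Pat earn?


Use the formula I = P x R x T / 100
P x R x T = 2000 x 8 x 1 = 16000
I = 16000 / 100 = $160

$160


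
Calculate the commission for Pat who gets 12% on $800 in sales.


Convert rate to decimal:
12% = 0.12
Multiply by sales:
$800 x 0.12 = $96

$96


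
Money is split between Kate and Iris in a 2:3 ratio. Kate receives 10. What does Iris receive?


Find the multiplier:
10 / 2 = 5
Apply to Iris's share:
3 x 5 = 15

15


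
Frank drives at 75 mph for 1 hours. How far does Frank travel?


Use the formula: distance = speed x time
Speed = 75 mph, Time = 1 hours
75 x 1 = 75 miles

75 miles


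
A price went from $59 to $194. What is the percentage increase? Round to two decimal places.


Find the absolute change:
|194 - 59| = 135
Divide by original and multiply by 100:
135 / 59 x 100 = 228.8135...% ≈ 228.81%

228.81%


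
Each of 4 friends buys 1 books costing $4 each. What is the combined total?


Cost per person:
1 x $4 = $4
Group total:
4 x $4 = $16

$16


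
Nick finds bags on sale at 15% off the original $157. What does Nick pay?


Calculate the discount amount:
15% of $157 = $23.55
Subtract from original:
$157 - $23.55 = $133.45

$133.45


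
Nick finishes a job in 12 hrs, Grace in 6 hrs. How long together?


Nick's rate: 1/12 of the job per hour
Grace's rate: 1/6 of the job per hour
Combined rate: 1/12 + 1/6 = 1/4 per hour
Time = 1 / (1/4) = 4 hours

4 hours


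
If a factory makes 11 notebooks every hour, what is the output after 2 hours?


Production rate: 11 notebooks per hour
Time: 2 hours
Total: 11 x 2 = 22 notebooks

22 notebooks


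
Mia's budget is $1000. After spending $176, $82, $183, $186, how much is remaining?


Add up expenses:
$176 + $82 + $183 + $186 = $627
Subtract from budget:
$1000 - $627 = $373

$373


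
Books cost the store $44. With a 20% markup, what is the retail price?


Calculate the markup amount:
20% of $44 = $8.80
Add to cost:
$44 + $8.80 = $52.80

$52.80


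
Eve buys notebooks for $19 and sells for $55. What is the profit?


Selling price = $55
Cost price = $19
Profit = selling price - cost price:
Profit = $55 - $19 = $36

$36


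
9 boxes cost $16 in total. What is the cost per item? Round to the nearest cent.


Total cost: $16
Number of items: 9
Unit price: $16 / 9 = $1.7777... ≈ $1.78

$1.78


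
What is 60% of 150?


Convert percentage to decimal:
60% = 0.6
Multiply:
150 x 0.6 = 90

90


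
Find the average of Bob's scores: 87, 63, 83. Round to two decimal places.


Add the scores:
87 + 63 + 83 = 233
Divide by the number of tests:
233 / 3 = 77.6666... ≈ 77.67

77.67


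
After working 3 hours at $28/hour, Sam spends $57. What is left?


Calculate earnings:
3 x $28 = $84
Subtract spending:
$84 - $57 = $27

$27


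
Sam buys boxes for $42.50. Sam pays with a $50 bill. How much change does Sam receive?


Start with the amount paid:
$50
Subtract the price:
$50 - $42.50 = $7.50

$7.50


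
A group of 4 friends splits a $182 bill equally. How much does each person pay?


Total bill: $182
Number of people: 4
Each pays: $182 / 4 = $45.50

$45.50


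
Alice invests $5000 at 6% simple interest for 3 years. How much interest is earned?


Use the formula I = P x R x T / 100
P x R x T = 5000 x 6 x 3 = 90000
I = 90000 / 100 = $900

$900


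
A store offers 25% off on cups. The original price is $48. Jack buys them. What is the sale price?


Calculate the discount amount:
25% of $48 = $12
Subtract from original:
$48 - $12 = $36

$36


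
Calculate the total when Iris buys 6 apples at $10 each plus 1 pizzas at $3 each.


Cost of apples:
6 x $10 = $60
Cost of pizzas:
1 x $3 = $3
Add both:
$60 + $3 = $63

$63


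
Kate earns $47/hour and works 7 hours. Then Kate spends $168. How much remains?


Calculate earnings:
7 x $47 = $329
Subtract spending:
$329 - $168 = $161

$161


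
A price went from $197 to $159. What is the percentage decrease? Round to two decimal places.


Find the absolute change:
|159 - 197| = 38
Divide by original and multiply by 100:
38 / 197 x 100 = 19.2893...% ≈ 19.29%

19.29%


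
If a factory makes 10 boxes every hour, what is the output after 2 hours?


Production rate: 10 boxes per hour
Time: 2 hours
Total: 10 x 2 = 20 boxes

20 boxes


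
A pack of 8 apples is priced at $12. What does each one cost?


Total cost: $12
Number of items: 8
Unit price: $12 / 8 = $1.50

$1.50


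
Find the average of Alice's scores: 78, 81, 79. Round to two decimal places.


Add the scores:
78 + 81 + 79 = 238
Divide by the number of tests:
238 / 3 = 79.3333... ≈ 79.33

79.33


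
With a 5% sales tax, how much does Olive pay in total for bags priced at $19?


Calculate the tax:
5% of $19 = $0.95
Add tax to price:
$19 + $0.95 = $19.95

$19.95


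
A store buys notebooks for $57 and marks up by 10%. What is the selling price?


Calculate the markup amount:
10% of $57 = $5.70
Add to cost:
$57 + $5.70 = $62.70

$62.70


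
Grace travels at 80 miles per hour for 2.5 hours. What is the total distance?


Use the formula: distance = speed x time
Speed = 80 mph, Time = 2.5 hours
80 x 2.5 = 200 miles

200 miles


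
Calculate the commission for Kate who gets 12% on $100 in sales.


Convert rate to decimal:
12% = 0.12
Multiply by sales:
$100 x 0.12 = $12

$12


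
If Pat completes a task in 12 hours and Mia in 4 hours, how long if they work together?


Pat's rate: 1/12 of the job per hour
Mia's rate: 1/4 of the job per hour
Combined rate: 1/12 + 1/4 = 1/3 per hour
Time = 1 / (1/3) = 3 hours

3 hours


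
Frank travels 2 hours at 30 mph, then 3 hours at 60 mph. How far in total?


Leg 1 distance:
30 x 2 = 60 miles
Leg 2 distance:
60 x 3 = 180 miles
Total distance:
60 + 180 = 240 miles

240 miles


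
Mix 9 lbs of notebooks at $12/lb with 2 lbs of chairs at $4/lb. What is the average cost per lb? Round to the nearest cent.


Cost of notebooks:
9 x $12 = $108
Cost of chairs:
2 x $4 = $8
Total cost: $108 + $8 = $116
Total weight: 11 lbs
Average: $116 / 11 = $10.5454... ≈ $10.55/lb

$10.55/lb


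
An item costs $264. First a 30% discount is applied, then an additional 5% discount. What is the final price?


First discount:
30% of $264 = $79.20
Price after first discount:
$264 - $79.20 = $184.80
Second discount:
5% of $184.80 = $9.24
Final price:
$184.80 - $9.24 = $175.56

$175.56


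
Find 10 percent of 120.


Convert percentage to decimal:
10% = 0.1
Multiply:
120 x 0.1 = 12

12


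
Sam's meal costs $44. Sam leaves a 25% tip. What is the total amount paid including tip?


Calculate the tip:
25% of $44 = $11
Add tip to meal cost:
$44 + $11 = $55

$55


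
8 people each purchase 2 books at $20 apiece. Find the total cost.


Cost per person:
2 x $20 = $40
Group total:
8 x $40 = $320

$320


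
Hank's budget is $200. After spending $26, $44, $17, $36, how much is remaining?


Add up expenses:
$26 + $44 + $17 + $36 = $123
Subtract from budget:
$200 - $123 = $77

$77


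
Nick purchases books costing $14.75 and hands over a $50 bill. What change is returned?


Start with the amount paid:
$50
Subtract the price:
$50 - $14.75 = $35.25

$35.25


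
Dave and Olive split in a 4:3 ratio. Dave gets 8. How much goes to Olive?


Find the multiplier:
8 / 4 = 2
Apply to Olive's share:
3 x 2 = 6

6


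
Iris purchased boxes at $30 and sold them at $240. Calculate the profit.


Selling price = $240
Cost price = $30
Profit = selling price - cost price:
Profit = $240 - $30 = $210

$210


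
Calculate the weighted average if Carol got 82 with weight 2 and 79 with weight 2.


Weighted sum:
2 x 82 + 2 x 79 = 322
Total weight:
2 + 2 = 4
Weighted average:
322 / 4 = 80.5

80.5


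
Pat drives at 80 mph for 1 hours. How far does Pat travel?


Use the formula: distance = speed x time
Speed = 80 mph, Time = 1 hours
80 x 1 = 80 miles

80 miles


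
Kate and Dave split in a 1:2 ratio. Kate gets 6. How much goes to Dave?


Find the multiplier:
6 / 1 = 6
Apply to Dave's share:
2 x 6 = 12

12


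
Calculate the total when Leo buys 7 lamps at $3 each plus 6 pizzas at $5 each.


Cost of lamps:
7 x $3 = $21
Cost of pizzas:
6 x $5 = $30
Add both:
$21 + $30 = $51

$51


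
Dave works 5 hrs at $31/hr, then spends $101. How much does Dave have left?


Calculate earnings:
5 x $31 = $155
Subtract spending:
$155 - $101 = $54

$54


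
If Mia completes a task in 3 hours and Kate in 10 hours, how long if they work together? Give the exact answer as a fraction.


Mia's rate: 1/3 of the job per hour
Kate's rate: 1/10 of the job per hour
Combined rate: 1/3 + 1/10 = 13/30 per hour
Time = 1 / (13/30) = 30/13 hours (≈ 2.31 hours)

30/13 hours


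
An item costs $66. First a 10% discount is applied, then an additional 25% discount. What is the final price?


First discount:
10% of $66 = $6.60
Price after first discount:
$66 - $6.60 = $59.40
Second discount:
25% of $59.40 = $14.85
Final price:
$59.40 - $14.85 = $44.55

$44.55


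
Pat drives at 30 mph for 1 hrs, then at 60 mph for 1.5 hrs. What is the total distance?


Leg 1 distance:
30 x 1 = 30 miles
Leg 2 distance:
60 x 1.5 = 90 miles
Total distance:
30 + 90 = 120 miles

120 miles


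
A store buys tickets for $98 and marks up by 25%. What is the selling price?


Calculate the markup amount:
25% of $98 = $24.50
Add to cost:
$98 + $24.50 = $122.50

$122.50


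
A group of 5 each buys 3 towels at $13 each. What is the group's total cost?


Cost per person:
3 x $13 = $39
Group total:
5 x $39 = $195

$195


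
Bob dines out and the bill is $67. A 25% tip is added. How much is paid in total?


Calculate the tip:
25% of $67 = $16.75
Add tip to meal cost:
$67 + $16.75 = $83.75

$83.75


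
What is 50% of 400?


Convert percentage to decimal:
50% = 0.5
Multiply:
400 x 0.5 = 200

200


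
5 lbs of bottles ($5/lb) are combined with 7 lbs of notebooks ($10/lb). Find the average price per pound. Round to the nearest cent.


Cost of bottles:
5 x $5 = $25
Cost of notebooks:
7 x $10 = $70
Total cost: $25 + $70 = $95
Total weight: 12 lbs
Average: $95 / 12 = $7.9166... ≈ $7.92/lb

$7.92/lb


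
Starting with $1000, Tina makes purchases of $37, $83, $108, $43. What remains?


Add up expenses:
$37 + $83 + $108 + $43 = $271
Subtract from budget:
$1000 - $271 = $729

$729


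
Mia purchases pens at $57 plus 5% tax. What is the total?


Calculate the tax:
5% of $57 = $2.85
Add tax to price:
$57 + $2.85 = $59.85

$59.85


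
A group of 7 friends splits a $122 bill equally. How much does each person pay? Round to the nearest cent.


Total bill: $122
Number of people: 7
Each pays: $122 / 7 = $17.4285... ≈ $17.43

$17.43


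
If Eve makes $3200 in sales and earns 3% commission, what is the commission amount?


Convert rate to decimal:
3% = 0.03
Multiply by sales:
$3200 x 0.03 = $96

$96


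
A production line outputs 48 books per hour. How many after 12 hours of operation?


Production rate: 48 books per hour
Time: 12 hours
Total: 48 x 12 = 576 books

576 books


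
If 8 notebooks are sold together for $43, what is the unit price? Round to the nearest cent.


Total cost: $43
Number of items: 8
Unit price: $43 / 8 = $5.375 ≈ $5.38

$5.38


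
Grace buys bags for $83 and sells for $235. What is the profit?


Selling price = $235
Cost price = $83
Profit = selling price - cost price:
Profit = $235 - $83 = $152

$152


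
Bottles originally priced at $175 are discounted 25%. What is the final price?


Calculate the discount amount:
25% of $175 = $43.75
Subtract from original:
$175 - $43.75 = $131.25

$131.25


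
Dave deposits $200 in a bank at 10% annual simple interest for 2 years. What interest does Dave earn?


Use the formula I = P x R x T / 100
P x R x T = 200 x 10 x 2 = 4000
I = 4000 / 100 = $40

$40


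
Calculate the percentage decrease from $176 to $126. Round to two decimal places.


Find the absolute change:
|126 - 176| = 50
Divide by original and multiply by 100:
50 / 176 x 100 = 28.4090...% ≈ 28.41%

28.41%


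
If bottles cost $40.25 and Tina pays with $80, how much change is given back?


Start with the amount paid:
$80
Subtract the price:
$80 - $40.25 = $39.75

$39.75


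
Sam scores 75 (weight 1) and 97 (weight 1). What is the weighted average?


Weighted sum:
1 x 75 + 1 x 97 = 172
Total weight:
1 + 1 = 2
Weighted average:
172 / 2 = 86

86


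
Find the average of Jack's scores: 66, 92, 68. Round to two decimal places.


Add the scores:
66 + 92 + 68 = 226
Divide by the number of tests:
226 / 3 = 75.3333... ≈ 75.33

75.33


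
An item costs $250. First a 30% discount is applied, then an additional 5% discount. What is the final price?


First discount:
30% of $250 = $75
Price after first discount:
$250 - $75 = $175
Second discount:
5% of $175 = $8.75
Final price:
$175 - $8.75 = $166.25

$166.25


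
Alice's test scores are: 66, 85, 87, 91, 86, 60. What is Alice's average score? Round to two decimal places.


Add the scores:
66 + 85 + 87 + 91 + 86 + 60 = 475
Divide by the number of tests:
475 / 6 = 79.1666... ≈ 79.17

79.17


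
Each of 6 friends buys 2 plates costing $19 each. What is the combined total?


Cost per person:
2 x $19 = $38
Group total:
6 x $38 = $228

$228


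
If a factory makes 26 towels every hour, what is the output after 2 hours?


Production rate: 26 towels per hour
Time: 2 hours
Total: 26 x 2 = 52 towels

52 towels


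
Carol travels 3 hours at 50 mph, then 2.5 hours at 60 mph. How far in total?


Leg 1 distance:
50 x 3 = 150 miles
Leg 2 distance:
60 x 2.5 = 150 miles
Total distance:
150 + 150 = 300 miles

300 miles


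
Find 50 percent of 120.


Convert percentage to decimal:
50% = 0.5
Multiply:
120 x 0.5 = 60

60


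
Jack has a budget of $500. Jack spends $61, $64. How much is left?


Add up expenses:
$61 + $64 = $125
Subtract from budget:
$500 - $125 = $375

$375


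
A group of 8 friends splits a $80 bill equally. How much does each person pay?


Total bill: $80
Number of people: 8
Each pays: $80 / 8 = $10

$10


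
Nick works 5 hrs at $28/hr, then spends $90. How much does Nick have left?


Calculate earnings:
5 x $28 = $140
Subtract spending:
$140 - $90 = $50

$50


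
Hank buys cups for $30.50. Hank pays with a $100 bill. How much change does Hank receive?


Start with the amount paid:
$100
Subtract the price:
$100 - $30.50 = $69.50

$69.50


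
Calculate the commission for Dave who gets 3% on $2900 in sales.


Convert rate to decimal:
3% = 0.03
Multiply by sales:
$2900 x 0.03 = $87

$87


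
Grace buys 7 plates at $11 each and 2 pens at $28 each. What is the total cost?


Cost of plates:
7 x $11 = $77
Cost of pens:
2 x $28 = $56
Add both:
$77 + $56 = $133

$133


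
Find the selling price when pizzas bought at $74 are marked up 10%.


Calculate the markup amount:
10% of $74 = $7.40
Add to cost:
$74 + $7.40 = $81.40

$81.40


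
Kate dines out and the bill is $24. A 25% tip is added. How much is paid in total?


Calculate the tip:
25% of $24 = $6
Add tip to meal cost:
$24 + $6 = $30

$30


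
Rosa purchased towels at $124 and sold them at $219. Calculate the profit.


Selling price = $219
Cost price = $124
Profit = selling price - cost price:
Profit = $219 - $124 = $95

$95


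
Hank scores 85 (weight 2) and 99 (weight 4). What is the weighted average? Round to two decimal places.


Weighted sum:
2 x 85 + 4 x 99 = 566
Total weight:
2 + 4 = 6
Weighted average:
566 / 6 = 94.3333... ≈ 94.33

94.33


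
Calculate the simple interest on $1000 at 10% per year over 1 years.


Use the formula I = P x R x T / 100
P x R x T = 1000 x 10 x 1 = 10000
I = 10000 / 100 = $100

$100


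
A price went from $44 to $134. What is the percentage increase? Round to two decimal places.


Find the absolute change:
|134 - 44| = 90
Divide by original and multiply by 100:
90 / 44 x 100 = 204.5454...% ≈ 204.55%

204.55%


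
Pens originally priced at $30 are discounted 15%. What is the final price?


Calculate the discount amount:
15% of $30 = $4.50
Subtract from original:
$30 - $4.50 = $25.50

$25.50


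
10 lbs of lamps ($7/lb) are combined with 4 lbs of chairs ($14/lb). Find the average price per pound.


Cost of lamps:
10 x $7 = $70
Cost of chairs:
4 x $14 = $56
Total cost: $70 + $56 = $126
Total weight: 14 lbs
Average: $126 / 14 = $9/lb

$9/lb


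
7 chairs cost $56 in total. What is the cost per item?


Total cost: $56
Number of items: 7
Unit price: $56 / 7 = $8

$8


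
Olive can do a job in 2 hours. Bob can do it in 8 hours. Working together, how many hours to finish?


Olive's rate: 1/2 of the job per hour
Bob's rate: 1/8 of the job per hour
Combined rate: 1/2 + 1/8 = 5/8 per hour
Time = 1 / (5/8) = 8/5 = 1.6 hours

1.6 hours


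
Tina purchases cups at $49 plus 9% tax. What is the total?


Calculate the tax:
9% of $49 = $4.41
Add tax to price:
$49 + $4.41 = $53.41

$53.41


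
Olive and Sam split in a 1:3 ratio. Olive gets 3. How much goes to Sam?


Find the multiplier:
3 / 1 = 3
Apply to Sam's share:
3 x 3 = 9

9


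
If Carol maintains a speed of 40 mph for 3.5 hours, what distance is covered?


Use the formula: distance = speed x time
Speed = 40 mph, Time = 3.5 hours
40 x 3.5 = 140 miles

140 miles


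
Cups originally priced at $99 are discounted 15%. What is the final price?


Calculate the discount amount:
15% of $99 = $14.85
Subtract from original:
$99 - $14.85 = $84.15

$84.15


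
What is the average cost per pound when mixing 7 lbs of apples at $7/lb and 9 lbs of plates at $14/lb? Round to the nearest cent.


Cost of apples:
7 x $7 = $49
Cost of plates:
9 x $14 = $126
Total cost: $49 + $126 = $175
Total weight: 16 lbs
Average: $175 / 16 = $10.9375 ≈ $10.94/lb

$10.94/lb


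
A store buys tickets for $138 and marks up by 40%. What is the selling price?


Calculate the markup amount:
40% of $138 = $55.20
Add to cost:
$138 + $55.20 = $193.20

$193.20


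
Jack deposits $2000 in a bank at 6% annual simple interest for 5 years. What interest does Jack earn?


Use the formula I = P x R x T / 100
P x R x T = 2000 x 6 x 5 = 60000
I = 60000 / 100 = $600

$600


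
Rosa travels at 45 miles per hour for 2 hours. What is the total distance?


Use the formula: distance = speed x time
Speed = 45 mph, Time = 2 hours
45 x 2 = 90 miles

90 miles


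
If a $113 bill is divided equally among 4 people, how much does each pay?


Total bill: $113
Number of people: 4
Each pays: $113 / 4 = $28.25

$28.25


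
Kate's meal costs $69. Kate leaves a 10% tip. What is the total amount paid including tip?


Calculate the tip:
10% of $69 = $6.90
Add tip to meal cost:
$69 + $6.90 = $75.90

$75.90


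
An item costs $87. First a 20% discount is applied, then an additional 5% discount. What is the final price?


First discount:
20% of $87 = $17.40
Price after first discount:
$87 - $17.40 = $69.60
Second discount:
5% of $69.60 = $3.48
Final price:
$69.60 - $3.48 = $66.12

$66.12


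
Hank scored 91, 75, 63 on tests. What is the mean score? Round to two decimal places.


Add the scores:
91 + 75 + 63 = 229
Divide by the number of tests:
229 / 3 = 76.3333... ≈ 76.33

76.33


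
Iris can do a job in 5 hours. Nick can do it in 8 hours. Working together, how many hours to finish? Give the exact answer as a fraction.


Iris's rate: 1/5 of the job per hour
Nick's rate: 1/8 of the job per hour
Combined rate: 1/5 + 1/8 = 13/40 per hour
Time = 1 / (13/40) = 40/13 hours (≈ 3.08 hours)

40/13 hours


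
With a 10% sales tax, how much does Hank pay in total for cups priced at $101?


Calculate the tax:
10% of $101 = $10.10
Add tax to price:
$101 + $10.10 = $111.10

$111.10


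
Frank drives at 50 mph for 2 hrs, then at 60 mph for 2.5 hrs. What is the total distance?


Leg 1 distance:
50 x 2 = 100 miles
Leg 2 distance:
60 x 2.5 = 150 miles
Total distance:
100 + 150 = 250 miles

250 miles


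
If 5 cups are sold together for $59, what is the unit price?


Total cost: $59
Number of items: 5
Unit price: $59 / 5 = $11.80

$11.80


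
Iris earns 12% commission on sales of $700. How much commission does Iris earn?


Convert rate to decimal:
12% = 0.12
Multiply by sales:
$700 x 0.12 = $84

$84


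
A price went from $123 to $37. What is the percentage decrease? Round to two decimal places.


Find the absolute change:
|37 - 123| = 86
Divide by original and multiply by 100:
86 / 123 x 100 = 69.9186...% ≈ 69.92%

69.92%


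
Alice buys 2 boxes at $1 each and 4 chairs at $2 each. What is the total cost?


Cost of boxes:
2 x $1 = $2
Cost of chairs:
4 x $2 = $8
Add both:
$2 + $8 = $10

$10


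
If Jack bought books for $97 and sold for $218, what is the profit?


Selling price = $218
Cost price = $97
Profit = selling price - cost price:
Profit = $218 - $97 = $121

$121


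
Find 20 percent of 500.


Convert percentage to decimal:
20% = 0.2
Multiply:
500 x 0.2 = 100

100


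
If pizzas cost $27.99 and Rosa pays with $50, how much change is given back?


Start with the amount paid:
$50
Subtract the price:
$50 - $27.99 = $22.01

$22.01


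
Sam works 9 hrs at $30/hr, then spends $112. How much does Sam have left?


Calculate earnings:
9 x $30 = $270
Subtract spending:
$270 - $112 = $158

$158


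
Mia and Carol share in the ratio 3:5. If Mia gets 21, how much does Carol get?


Find the multiplier:
21 / 3 = 7
Apply to Carol's share:
5 x 7 = 35

35


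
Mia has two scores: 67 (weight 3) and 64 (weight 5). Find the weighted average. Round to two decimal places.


Weighted sum:
3 x 67 + 5 x 64 = 521
Total weight:
3 + 5 = 8
Weighted average:
521 / 8 = 65.125 ≈ 65.13

65.13


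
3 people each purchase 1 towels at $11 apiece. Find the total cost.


Cost per person:
1 x $11 = $11
Group total:
3 x $11 = $33

$33


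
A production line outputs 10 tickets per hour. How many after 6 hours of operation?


Production rate: 10 tickets per hour
Time: 6 hours
Total: 10 x 6 = 60 tickets

60 tickets


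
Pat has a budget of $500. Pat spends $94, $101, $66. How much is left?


Add up expenses:
$94 + $101 + $66 = $261
Subtract from budget:
$500 - $261 = $239

$239


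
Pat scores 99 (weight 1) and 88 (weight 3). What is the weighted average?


Weighted sum:
1 x 99 + 3 x 88 = 363
Total weight:
1 + 3 = 4
Weighted average:
363 / 4 = 90.75

90.75


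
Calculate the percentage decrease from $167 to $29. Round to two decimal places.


Find the absolute change:
|29 - 167| = 138
Divide by original and multiply by 100:
138 / 167 x 100 = 82.6347...% ≈ 82.63%

82.63%


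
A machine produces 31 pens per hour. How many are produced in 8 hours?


Production rate: 31 pens per hour
Time: 8 hours
Total: 31 x 8 = 248 pens

248 pens


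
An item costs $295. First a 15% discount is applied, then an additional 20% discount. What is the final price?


First discount:
15% of $295 = $44.25
Price after first discount:
$295 - $44.25 = $250.75
Second discount:
20% of $250.75 = $50.15
Final price:
$250.75 - $50.15 = $200.60

$200.60


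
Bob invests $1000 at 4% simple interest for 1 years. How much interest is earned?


Use the formula I = P x R x T / 100
P x R x T = 1000 x 4 x 1 = 4000
I = 4000 / 100 = $40

$40


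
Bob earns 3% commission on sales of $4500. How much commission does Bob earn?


Convert rate to decimal:
3% = 0.03
Multiply by sales:
$4500 x 0.03 = $135

$135


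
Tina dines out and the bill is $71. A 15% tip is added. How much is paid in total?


Calculate the tip:
15% of $71 = $10.65
Add tip to meal cost:
$71 + $10.65 = $81.65

$81.65


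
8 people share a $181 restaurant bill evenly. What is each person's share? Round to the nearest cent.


Total bill: $181
Number of people: 8
Each pays: $181 / 8 = $22.625 ≈ $22.63

$22.63


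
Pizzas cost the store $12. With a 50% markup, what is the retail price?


Calculate the markup amount:
50% of $12 = $6
Add to cost:
$12 + $6 = $18

$18


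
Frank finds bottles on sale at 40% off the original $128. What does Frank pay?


Calculate the discount amount:
40% of $128 = $51.20
Subtract from original:
$128 - $51.20 = $76.80

$76.80


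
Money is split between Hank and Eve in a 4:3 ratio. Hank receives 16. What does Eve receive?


Find the multiplier:
16 / 4 = 4
Apply to Eve's share:
3 x 4 = 12

12


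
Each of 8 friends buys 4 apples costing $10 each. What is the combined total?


Cost per person:
4 x $10 = $40
Group total:
8 x $40 = $320

$320


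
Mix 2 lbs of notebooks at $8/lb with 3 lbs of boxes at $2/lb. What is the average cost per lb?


Cost of notebooks:
2 x $8 = $16
Cost of boxes:
3 x $2 = $6
Total cost: $16 + $6 = $22
Total weight: 5 lbs
Average: $22 / 5 = $4.40/lb

$4.40/lb


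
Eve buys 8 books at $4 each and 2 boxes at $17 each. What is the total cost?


Cost of books:
8 x $4 = $32
Cost of boxes:
2 x $17 = $34
Add both:
$32 + $34 = $66

$66


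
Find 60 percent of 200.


Convert percentage to decimal:
60% = 0.6
Multiply:
200 x 0.6 = 120

120


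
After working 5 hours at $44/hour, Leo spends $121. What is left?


Calculate earnings:
5 x $44 = $220
Subtract spending:
$220 - $121 = $99

$99


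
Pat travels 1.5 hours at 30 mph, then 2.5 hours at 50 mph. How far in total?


Leg 1 distance:
30 x 1.5 = 45 miles
Leg 2 distance:
50 x 2.5 = 125 miles
Total distance:
45 + 125 = 170 miles

170 miles


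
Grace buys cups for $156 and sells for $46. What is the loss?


Selling price = $46
Cost price = $156
Loss = cost price - selling price:
Loss = $156 - $46 = $110

$110


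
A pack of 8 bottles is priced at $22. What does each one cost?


Total cost: $22
Number of items: 8
Unit price: $22 / 8 = $2.75

$2.75


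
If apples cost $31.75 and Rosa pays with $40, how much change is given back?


Start with the amount paid:
$40
Subtract the price:
$40 - $31.75 = $8.25

$8.25


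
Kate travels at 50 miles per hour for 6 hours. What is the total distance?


Use the formula: distance = speed x time
Speed = 50 mph, Time = 6 hours
50 x 6 = 300 miles

300 miles


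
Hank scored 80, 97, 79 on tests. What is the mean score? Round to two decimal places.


Add the scores:
80 + 97 + 79 = 256
Divide by the number of tests:
256 / 3 = 85.3333... ≈ 85.33

85.33


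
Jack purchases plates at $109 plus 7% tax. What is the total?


Calculate the tax:
7% of $109 = $7.63
Add tax to price:
$109 + $7.63 = $116.63

$116.63


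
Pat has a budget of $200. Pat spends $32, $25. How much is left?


Add up expenses:
$32 + $25 = $57
Subtract from budget:
$200 - $57 = $143

$143


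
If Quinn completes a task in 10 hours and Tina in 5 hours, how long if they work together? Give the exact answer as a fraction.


Quinn's rate: 1/10 of the job per hour
Tina's rate: 1/5 of the job per hour
Combined rate: 1/10 + 1/5 = 3/10 per hour
Time = 1 / (3/10) = 10/3 hours (≈ 3.33 hours)

10/3 hours


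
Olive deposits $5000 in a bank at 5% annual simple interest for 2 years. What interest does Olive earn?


Use the formula I = P x R x T / 100
P x R x T = 5000 x 5 x 2 = 50000
I = 50000 / 100 = $500

$500


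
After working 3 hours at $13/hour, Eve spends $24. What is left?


Calculate earnings:
3 x $13 = $39
Subtract spending:
$39 - $24 = $15

$15


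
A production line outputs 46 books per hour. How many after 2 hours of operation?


Production rate: 46 books per hour
Time: 2 hours
Total: 46 x 2 = 92 books

92 books


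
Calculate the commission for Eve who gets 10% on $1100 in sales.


Convert rate to decimal:
10% = 0.1
Multiply by sales:
$1100 x 0.1 = $110

$110


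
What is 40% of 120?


Convert percentage to decimal:
40% = 0.4
Multiply:
120 x 0.4 = 48

48


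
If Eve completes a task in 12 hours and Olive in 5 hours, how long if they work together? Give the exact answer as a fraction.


Eve's rate: 1/12 of the job per hour
Olive's rate: 1/5 of the job per hour
Combined rate: 1/12 + 1/5 = 17/60 per hour
Time = 1 / (17/60) = 60/17 hours (≈ 3.53 hours)

60/17 hours


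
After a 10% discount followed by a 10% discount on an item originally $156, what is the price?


First discount:
10% of $156 = $15.60
Price after first discount:
$156 - $15.60 = $140.40
Second discount:
10% of $140.40 = $14.04
Final price:
$140.40 - $14.04 = $126.36

$126.36


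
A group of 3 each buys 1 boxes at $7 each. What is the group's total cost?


Cost per person:
1 x $7 = $7
Group total:
3 x $7 = $21

$21


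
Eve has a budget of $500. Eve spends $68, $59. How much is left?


Add up expenses:
$68 + $59 = $127
Subtract from budget:
$500 - $127 = $373

$373


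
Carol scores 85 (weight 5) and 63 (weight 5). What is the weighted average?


Weighted sum:
5 x 85 + 5 x 63 = 740
Total weight:
5 + 5 = 10
Weighted average:
740 / 10 = 74

74


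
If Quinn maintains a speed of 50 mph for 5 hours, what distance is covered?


Use the formula: distance = speed x time
Speed = 50 mph, Time = 5 hours
50 x 5 = 250 miles

250 miles


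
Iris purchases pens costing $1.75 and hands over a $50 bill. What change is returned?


Start with the amount paid:
$50
Subtract the price:
$50 - $1.75 = $48.25

$48.25


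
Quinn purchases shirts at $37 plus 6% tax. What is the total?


Calculate the tax:
6% of $37 = $2.22
Add tax to price:
$37 + $2.22 = $39.22

$39.22


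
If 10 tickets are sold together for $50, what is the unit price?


Total cost: $50
Number of items: 10
Unit price: $50 / 10 = $5

$5


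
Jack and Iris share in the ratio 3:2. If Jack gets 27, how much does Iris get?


Find the multiplier:
27 / 3 = 9
Apply to Iris's share:
2 x 9 = 18

18


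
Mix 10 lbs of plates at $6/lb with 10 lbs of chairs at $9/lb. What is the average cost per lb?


Cost of plates:
10 x $6 = $60
Cost of chairs:
10 x $9 = $90
Total cost: $60 + $90 = $150
Total weight: 20 lbs
Average: $150 / 20 = $7.50/lb

$7.50/lb


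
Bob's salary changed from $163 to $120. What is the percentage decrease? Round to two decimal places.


Find the absolute change:
|120 - 163| = 43
Divide by original and multiply by 100:
43 / 163 x 100 = 26.3803...% ≈ 26.38%

26.38%


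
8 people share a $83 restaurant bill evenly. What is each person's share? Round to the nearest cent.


Total bill: $83
Number of people: 8
Each pays: $83 / 8 = $10.375 ≈ $10.38

$10.38


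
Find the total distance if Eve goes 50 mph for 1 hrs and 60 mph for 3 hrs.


Leg 1 distance:
50 x 1 = 50 miles
Leg 2 distance:
60 x 3 = 180 miles
Total distance:
50 + 180 = 230 miles

230 miles


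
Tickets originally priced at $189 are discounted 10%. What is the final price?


Calculate the discount amount:
10% of $189 = $18.90
Subtract from original:
$189 - $18.90 = $170.10

$170.10


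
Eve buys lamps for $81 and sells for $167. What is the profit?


Selling price = $167
Cost price = $81
Profit = selling price - cost price:
Profit = $167 - $81 = $86

$86


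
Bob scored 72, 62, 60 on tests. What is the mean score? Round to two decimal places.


Add the scores:
72 + 62 + 60 = 194
Divide by the number of tests:
194 / 3 = 64.6666... ≈ 64.67

64.67


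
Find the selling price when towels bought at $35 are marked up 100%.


Calculate the markup amount:
100% of $35 = $35
Add to cost:
$35 + $35 = $70

$70


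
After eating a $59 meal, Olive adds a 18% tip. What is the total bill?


Calculate the tip:
18% of $59 = $10.62
Add tip to meal cost:
$59 + $10.62 = $69.62

$69.62


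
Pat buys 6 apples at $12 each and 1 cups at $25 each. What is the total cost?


Cost of apples:
6 x $12 = $72
Cost of cups:
1 x $25 = $25
Add both:
$72 + $25 = $97

$97


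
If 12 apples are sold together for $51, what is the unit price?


Total cost: $51
Number of items: 12
Unit price: $51 / 12 = $4.25

$4.25


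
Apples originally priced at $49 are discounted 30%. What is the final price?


Calculate the discount amount:
30% of $49 = $14.70
Subtract from original:
$49 - $14.70 = $34.30

$34.30


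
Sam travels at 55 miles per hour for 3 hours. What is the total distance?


Use the formula: distance = speed x time
Speed = 55 mph, Time = 3 hours
55 x 3 = 165 miles

165 miles


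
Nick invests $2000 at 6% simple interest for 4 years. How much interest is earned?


Use the formula I = P x R x T / 100
P x R x T = 2000 x 6 x 4 = 48000
I = 48000 / 100 = $480

$480


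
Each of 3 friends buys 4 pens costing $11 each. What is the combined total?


Cost per person:
4 x $11 = $44
Group total:
3 x $44 = $132

$132


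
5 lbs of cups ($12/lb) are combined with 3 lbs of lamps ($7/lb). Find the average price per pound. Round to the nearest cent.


Cost of cups:
5 x $12 = $60
Cost of lamps:
3 x $7 = $21
Total cost: $60 + $21 = $81
Total weight: 8 lbs
Average: $81 / 8 = $10.125 ≈ $10.13/lb

$10.13/lb
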